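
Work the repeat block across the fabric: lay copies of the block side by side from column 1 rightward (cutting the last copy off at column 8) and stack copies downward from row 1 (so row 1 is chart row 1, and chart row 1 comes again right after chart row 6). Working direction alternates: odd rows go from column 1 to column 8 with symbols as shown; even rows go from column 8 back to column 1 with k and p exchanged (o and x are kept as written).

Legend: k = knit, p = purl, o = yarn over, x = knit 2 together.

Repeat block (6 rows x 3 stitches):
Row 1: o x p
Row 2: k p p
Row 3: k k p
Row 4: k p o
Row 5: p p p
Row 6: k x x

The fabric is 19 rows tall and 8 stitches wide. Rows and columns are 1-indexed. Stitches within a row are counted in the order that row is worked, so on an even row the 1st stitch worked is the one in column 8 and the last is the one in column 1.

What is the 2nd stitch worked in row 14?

Result:
p

Derivation:
For row 14: chart row = ((14-1) mod 6) + 1 = 2; this is a WS (even) row.
Chart row 2 tiled across columns 1-8: k p p k p p k p
WS: work from column 8 back to column 1 (reverse the tiled row), swapping k<->p (o and x unchanged).
Row 14 as worked: k p k k p k k p
Counting 2 along the worked row gives p.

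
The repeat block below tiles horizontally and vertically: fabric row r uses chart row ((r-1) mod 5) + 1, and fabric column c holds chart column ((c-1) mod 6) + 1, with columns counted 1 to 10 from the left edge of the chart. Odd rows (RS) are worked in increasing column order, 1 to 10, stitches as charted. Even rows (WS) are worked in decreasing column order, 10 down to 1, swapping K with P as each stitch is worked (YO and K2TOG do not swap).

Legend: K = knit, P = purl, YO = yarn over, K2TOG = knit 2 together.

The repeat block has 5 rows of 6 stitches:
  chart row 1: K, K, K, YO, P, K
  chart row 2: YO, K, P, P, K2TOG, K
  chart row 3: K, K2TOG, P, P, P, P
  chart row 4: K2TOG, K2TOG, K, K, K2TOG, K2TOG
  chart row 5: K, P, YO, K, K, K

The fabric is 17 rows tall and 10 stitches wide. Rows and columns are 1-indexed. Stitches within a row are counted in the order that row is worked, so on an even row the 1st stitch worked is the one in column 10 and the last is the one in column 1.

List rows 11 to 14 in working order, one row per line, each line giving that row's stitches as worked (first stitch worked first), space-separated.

Row 11: chart row 1, RS - tile across columns 1-10 and work as-is.
Row 12: chart row 2, WS - tiled (columns 1-10): YO K P P K2TOG K YO K P P; work from column 10 back to 1 with K<->P swapped.
Row 13: chart row 3, RS - tile across columns 1-10 and work as-is.
Row 14: chart row 4, WS - tiled (columns 1-10): K2TOG K2TOG K K K2TOG K2TOG K2TOG K2TOG K K; work from column 10 back to 1 with K<->P swapped.

== ROWS AS WORKED ==
K K K YO P K K K K YO
K K P YO P K2TOG K K P YO
K K2TOG P P P P K K2TOG P P
P P K2TOG K2TOG K2TOG K2TOG P P K2TOG K2TOG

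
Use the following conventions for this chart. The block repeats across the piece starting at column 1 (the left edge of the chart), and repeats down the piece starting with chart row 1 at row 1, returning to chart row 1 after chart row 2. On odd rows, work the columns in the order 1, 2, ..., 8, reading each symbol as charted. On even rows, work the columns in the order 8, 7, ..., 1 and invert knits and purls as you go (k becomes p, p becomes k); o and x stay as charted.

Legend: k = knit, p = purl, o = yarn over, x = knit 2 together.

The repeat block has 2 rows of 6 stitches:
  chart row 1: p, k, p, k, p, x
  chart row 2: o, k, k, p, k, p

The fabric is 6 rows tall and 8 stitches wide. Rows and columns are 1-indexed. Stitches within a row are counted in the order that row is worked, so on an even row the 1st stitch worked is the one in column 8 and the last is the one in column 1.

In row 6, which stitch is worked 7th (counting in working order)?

== STITCH ==
p

Derivation:
Row 6 uses chart row ((6-1) mod 2)+1 = 2. Row 6 is even, so WS.
Chart row 2 tiled across columns 1-8: o k k p k p o k
WS row: flip the tiled sequence (start at column 8) and apply k<->p; o and x stay.
Row 6 as worked: p o k p k p p o
The 7th stitch worked is p.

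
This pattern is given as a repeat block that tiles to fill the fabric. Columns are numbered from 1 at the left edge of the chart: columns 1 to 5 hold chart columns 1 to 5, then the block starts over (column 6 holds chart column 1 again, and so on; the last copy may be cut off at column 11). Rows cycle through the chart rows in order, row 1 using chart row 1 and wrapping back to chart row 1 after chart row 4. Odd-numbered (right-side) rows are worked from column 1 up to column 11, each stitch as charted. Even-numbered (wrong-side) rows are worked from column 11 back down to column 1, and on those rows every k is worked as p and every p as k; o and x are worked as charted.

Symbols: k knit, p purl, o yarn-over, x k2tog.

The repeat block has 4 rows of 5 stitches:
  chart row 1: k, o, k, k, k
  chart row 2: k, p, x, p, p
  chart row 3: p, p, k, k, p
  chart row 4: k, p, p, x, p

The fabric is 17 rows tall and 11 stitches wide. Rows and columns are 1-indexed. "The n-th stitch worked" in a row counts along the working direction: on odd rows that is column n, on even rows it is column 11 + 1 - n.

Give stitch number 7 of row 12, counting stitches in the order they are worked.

Row 12: (12-1) mod 4 = 3, so use chart row 4. Even row -> WS.
Chart row 4 tiled across columns 1-11: k p p x p k p p x p k
WS: work from column 11 back to column 1 (reverse the tiled row), swapping k<->p (o and x unchanged).
Row 12 as worked: p k x k k p k x k k p
Counting 7 along the worked row gives k.

Stitch:
k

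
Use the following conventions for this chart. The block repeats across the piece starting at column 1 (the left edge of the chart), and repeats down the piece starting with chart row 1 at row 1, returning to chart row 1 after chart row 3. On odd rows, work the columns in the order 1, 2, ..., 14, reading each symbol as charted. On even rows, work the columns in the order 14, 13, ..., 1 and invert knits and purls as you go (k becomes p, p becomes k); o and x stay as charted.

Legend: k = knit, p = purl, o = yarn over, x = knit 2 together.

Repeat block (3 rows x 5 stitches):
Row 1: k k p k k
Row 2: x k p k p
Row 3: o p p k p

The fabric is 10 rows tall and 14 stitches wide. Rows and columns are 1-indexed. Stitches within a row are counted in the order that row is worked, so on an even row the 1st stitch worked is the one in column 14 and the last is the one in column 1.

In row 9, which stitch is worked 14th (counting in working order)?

Row 9: (9-1) mod 3 = 2, so use chart row 3. Odd row -> RS.
Chart row 3 tiled across columns 1-14: o p p k p o p p k p o p p k
RS row: no reversal, no swap; stitch n worked = column n.
The 14th stitch worked is k.

Stitch:
k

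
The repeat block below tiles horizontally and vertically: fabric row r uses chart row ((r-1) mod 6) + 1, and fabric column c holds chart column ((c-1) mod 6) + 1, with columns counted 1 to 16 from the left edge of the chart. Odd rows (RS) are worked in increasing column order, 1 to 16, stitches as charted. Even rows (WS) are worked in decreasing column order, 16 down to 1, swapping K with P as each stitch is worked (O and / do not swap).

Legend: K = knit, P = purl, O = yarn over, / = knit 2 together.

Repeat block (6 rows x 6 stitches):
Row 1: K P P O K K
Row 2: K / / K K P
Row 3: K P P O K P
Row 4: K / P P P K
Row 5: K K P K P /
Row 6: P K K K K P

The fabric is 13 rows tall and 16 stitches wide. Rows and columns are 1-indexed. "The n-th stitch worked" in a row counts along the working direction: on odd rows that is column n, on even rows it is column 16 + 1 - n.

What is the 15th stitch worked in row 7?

Stitch:
P

Derivation:
For row 7: chart row = ((7-1) mod 6) + 1 = 1; this is a RS (odd) row.
Chart row 1 tiled across columns 1-16: K P P O K K K P P O K K K P P O
RS: work column 1 to column 16, symbols as charted — the tiled row is the row as worked.
Stitch 15 in working order -> P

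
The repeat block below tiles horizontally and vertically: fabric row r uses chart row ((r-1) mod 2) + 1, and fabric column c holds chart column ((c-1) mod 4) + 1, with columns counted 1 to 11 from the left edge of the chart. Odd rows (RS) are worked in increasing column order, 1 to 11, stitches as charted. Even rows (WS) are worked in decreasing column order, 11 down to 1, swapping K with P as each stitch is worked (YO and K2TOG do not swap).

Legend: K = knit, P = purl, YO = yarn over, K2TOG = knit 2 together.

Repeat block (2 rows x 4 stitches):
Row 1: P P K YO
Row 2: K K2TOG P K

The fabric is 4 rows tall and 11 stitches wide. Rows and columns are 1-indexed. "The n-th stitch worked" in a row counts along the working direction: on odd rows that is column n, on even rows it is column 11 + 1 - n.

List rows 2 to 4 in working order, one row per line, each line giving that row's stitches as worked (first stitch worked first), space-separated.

Rows as worked:
K K2TOG P P K K2TOG P P K K2TOG P
P P K YO P P K YO P P K
K K2TOG P P K K2TOG P P K K2TOG P

Derivation:
Row 2: chart row 2, WS - tiled (columns 1-11): K K2TOG P K K K2TOG P K K K2TOG P; work from column 11 back to 1 with K<->P swapped.
Row 3: chart row 1, RS - tile across columns 1-11 and work as-is.
Row 4: chart row 2, WS - tiled (columns 1-11): K K2TOG P K K K2TOG P K K K2TOG P; work from column 11 back to 1 with K<->P swapped.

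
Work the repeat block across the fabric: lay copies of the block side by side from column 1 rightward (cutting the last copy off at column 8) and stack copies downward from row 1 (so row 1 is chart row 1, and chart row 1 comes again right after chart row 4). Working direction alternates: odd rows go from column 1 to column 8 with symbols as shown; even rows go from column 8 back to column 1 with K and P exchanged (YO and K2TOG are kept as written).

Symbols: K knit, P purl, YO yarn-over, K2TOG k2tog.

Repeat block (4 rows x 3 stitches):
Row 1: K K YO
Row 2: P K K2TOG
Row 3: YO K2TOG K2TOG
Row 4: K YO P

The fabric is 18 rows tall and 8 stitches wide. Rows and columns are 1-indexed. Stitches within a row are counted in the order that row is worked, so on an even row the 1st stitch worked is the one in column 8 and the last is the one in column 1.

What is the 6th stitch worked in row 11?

Stitch:
K2TOG

Derivation:
Row 11 uses chart row ((11-1) mod 4)+1 = 3. Row 11 is odd, so RS.
Chart row 3 tiled across columns 1-8: YO K2TOG K2TOG YO K2TOG K2TOG YO K2TOG
RS row: no reversal, no swap; stitch n worked = column n.
The 6th stitch worked is K2TOG.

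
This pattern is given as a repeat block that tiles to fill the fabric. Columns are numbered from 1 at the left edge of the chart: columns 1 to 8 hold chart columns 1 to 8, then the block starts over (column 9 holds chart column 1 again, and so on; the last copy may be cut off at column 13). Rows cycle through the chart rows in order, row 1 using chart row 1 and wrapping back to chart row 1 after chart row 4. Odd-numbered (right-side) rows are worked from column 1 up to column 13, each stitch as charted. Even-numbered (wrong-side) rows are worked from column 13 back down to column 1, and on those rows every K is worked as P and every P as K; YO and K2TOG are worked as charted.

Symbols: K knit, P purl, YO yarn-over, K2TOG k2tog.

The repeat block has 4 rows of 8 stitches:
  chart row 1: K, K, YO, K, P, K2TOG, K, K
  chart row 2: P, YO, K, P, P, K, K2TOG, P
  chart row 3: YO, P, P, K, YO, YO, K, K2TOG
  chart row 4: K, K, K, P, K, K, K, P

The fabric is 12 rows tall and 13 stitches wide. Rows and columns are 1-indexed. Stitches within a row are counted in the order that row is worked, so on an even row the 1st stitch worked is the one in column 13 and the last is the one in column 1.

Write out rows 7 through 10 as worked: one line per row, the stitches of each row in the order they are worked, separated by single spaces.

Row 7: chart row 3, RS - tile across columns 1-13 and work as-is.
Row 8: chart row 4, WS - tiled (columns 1-13): K K K P K K K P K K K P K; work from column 13 back to 1 with K<->P swapped.
Row 9: chart row 1, RS - tile across columns 1-13 and work as-is.
Row 10: chart row 2, WS - tiled (columns 1-13): P YO K P P K K2TOG P P YO K P P; work from column 13 back to 1 with K<->P swapped.

== ROWS AS WORKED ==
YO P P K YO YO K K2TOG YO P P K YO
P K P P P K P P P K P P P
K K YO K P K2TOG K K K K YO K P
K K P YO K K K2TOG P K K P YO K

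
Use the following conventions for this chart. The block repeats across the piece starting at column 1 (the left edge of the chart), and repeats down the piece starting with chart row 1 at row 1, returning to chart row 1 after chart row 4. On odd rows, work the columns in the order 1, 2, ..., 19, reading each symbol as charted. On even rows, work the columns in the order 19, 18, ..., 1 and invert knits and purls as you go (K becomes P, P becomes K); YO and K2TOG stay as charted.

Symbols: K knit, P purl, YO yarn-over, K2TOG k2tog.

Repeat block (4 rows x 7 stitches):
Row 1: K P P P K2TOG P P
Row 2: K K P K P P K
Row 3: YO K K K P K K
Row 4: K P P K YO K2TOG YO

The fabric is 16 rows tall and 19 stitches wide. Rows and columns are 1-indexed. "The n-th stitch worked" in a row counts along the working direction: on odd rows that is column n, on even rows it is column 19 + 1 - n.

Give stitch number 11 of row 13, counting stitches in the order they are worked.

== STITCH ==
P

Derivation:
Row 13 uses chart row ((13-1) mod 4)+1 = 1. Row 13 is odd, so RS.
Chart row 1 tiled across columns 1-19: K P P P K2TOG P P K P P P K2TOG P P K P P P K2TOG
Right side: take the tiled row as-is (worked left to right from column 1).
Counting 11 along the worked row gives P.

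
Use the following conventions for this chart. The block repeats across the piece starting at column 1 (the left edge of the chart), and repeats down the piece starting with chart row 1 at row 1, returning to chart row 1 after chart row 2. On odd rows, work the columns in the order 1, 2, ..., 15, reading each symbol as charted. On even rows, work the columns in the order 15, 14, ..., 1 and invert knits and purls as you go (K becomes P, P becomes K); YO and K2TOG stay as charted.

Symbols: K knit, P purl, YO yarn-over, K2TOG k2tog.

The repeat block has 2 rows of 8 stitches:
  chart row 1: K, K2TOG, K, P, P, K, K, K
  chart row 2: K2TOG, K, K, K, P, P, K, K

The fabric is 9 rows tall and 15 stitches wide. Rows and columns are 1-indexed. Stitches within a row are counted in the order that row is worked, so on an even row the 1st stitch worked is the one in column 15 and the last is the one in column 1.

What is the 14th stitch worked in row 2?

Row 2: (2-1) mod 2 = 1, so use chart row 2. Even row -> WS.
Chart row 2 tiled across columns 1-15: K2TOG K K K P P K K K2TOG K K K P P K
WS: work from column 15 back to column 1 (reverse the tiled row), swapping K<->P (YO and K2TOG unchanged).
Row 2 as worked: P K K P P P K2TOG P P K K P P P K2TOG
The 14th stitch worked is P.

Stitch:
P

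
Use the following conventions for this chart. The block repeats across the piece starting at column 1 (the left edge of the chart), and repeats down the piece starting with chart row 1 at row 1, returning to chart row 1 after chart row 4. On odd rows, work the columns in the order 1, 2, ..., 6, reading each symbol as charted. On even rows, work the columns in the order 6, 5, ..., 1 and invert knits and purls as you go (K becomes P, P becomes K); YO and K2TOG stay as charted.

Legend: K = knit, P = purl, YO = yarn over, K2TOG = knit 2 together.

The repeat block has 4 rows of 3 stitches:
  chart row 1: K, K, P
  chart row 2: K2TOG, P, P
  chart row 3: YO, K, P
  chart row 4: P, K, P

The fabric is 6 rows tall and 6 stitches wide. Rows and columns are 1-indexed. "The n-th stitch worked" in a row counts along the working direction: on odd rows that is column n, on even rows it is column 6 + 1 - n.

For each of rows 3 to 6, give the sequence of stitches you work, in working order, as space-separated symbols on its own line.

Row 3: chart row 3, RS - tile across columns 1-6 and work as-is.
Row 4: chart row 4, WS - tiled (columns 1-6): P K P P K P; work from column 6 back to 1 with K<->P swapped.
Row 5: chart row 1, RS - tile across columns 1-6 and work as-is.
Row 6: chart row 2, WS - tiled (columns 1-6): K2TOG P P K2TOG P P; work from column 6 back to 1 with K<->P swapped.

Result:
YO K P YO K P
K P K K P K
K K P K K P
K K K2TOG K K K2TOG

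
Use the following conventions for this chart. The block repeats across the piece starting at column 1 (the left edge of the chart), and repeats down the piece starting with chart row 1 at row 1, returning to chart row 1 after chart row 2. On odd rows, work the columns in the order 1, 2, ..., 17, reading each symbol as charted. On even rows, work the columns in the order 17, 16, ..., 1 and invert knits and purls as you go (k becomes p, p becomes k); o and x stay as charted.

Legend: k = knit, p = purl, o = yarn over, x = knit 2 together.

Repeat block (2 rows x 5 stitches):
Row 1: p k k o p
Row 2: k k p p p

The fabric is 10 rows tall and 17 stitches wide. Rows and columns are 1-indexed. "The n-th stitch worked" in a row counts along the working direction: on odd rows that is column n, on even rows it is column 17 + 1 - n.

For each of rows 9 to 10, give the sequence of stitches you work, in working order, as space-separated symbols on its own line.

Row 9: chart row 1, RS - tile across columns 1-17 and work as-is.
Row 10: chart row 2, WS - tiled (columns 1-17): k k p p p k k p p p k k p p p k k; work from column 17 back to 1 with k<->p swapped.

Rows as worked:
p k k o p p k k o p p k k o p p k
p p k k k p p k k k p p k k k p p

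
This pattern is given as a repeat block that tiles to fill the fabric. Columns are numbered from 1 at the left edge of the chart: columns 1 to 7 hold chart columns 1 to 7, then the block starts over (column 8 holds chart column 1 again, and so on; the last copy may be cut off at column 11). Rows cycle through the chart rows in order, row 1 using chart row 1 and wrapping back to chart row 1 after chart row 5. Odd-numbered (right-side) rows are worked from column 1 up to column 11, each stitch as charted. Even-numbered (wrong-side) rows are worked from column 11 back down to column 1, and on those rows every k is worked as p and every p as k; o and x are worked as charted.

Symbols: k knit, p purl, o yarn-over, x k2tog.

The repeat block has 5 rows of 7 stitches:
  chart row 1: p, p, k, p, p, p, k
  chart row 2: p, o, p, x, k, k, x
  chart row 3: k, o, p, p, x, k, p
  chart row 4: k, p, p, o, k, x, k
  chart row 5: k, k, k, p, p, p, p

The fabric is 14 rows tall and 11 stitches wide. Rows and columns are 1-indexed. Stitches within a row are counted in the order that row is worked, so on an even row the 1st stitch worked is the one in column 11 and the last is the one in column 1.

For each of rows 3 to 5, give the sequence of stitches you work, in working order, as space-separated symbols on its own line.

Row 3: chart row 3, RS - tile across columns 1-11 and work as-is.
Row 4: chart row 4, WS - tiled (columns 1-11): k p p o k x k k p p o; work from column 11 back to 1 with k<->p swapped.
Row 5: chart row 5, RS - tile across columns 1-11 and work as-is.

Result:
k o p p x k p k o p p
o k k p p x p o k k p
k k k p p p p k k k p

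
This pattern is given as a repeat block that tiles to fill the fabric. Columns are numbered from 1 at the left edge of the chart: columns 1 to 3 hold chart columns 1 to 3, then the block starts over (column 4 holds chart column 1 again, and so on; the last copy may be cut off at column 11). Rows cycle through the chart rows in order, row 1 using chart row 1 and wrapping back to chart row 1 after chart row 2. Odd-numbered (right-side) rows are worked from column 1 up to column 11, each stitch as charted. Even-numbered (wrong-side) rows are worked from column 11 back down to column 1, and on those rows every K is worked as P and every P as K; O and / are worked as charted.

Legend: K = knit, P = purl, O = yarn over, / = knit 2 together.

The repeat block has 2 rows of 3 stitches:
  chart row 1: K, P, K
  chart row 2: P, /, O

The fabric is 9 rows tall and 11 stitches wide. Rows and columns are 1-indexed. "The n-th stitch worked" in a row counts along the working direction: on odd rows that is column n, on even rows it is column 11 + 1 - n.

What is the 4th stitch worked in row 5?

== STITCH ==
K

Derivation:
Row 5 uses chart row ((5-1) mod 2)+1 = 1. Row 5 is odd, so RS.
Chart row 1 tiled across columns 1-11: K P K K P K K P K K P
RS row: no reversal, no swap; stitch n worked = column n.
Counting 4 along the worked row gives K.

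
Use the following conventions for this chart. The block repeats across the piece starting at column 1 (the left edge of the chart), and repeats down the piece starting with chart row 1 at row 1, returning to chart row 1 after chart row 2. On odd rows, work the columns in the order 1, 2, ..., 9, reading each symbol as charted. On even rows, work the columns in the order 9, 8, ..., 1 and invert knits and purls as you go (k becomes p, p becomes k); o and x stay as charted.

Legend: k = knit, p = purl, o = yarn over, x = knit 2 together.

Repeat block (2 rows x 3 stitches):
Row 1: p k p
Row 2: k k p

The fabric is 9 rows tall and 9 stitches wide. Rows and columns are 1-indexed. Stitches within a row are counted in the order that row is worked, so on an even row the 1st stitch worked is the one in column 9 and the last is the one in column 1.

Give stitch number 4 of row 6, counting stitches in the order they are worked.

== STITCH ==
k

Derivation:
Row 6: (6-1) mod 2 = 1, so use chart row 2. Even row -> WS.
Chart row 2 tiled across columns 1-9: k k p k k p k k p
WS row: flip the tiled sequence (start at column 9) and apply k<->p; o and x stay.
Row 6 as worked: k p p k p p k p p
Counting 4 along the worked row gives k.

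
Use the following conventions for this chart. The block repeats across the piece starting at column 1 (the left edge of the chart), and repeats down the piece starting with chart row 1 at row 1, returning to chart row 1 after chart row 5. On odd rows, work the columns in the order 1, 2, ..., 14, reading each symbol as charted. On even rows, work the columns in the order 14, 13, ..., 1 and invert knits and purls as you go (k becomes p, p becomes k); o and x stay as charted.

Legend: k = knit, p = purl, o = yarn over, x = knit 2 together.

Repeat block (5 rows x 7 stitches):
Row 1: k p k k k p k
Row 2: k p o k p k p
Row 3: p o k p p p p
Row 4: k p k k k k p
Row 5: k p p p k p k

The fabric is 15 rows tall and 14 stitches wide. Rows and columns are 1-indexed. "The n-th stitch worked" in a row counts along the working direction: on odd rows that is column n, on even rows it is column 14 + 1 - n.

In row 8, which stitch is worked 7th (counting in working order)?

Row 8: (8-1) mod 5 = 2, so use chart row 3. Even row -> WS.
Chart row 3 tiled across columns 1-14: p o k p p p p p o k p p p p
Wrong side: read the tiled row from column 14 down to 1 and exchange k with p (leave o, x).
Row 8 as worked: k k k k p o k k k k k p o k
Stitch 7 in working order -> k

Result:
k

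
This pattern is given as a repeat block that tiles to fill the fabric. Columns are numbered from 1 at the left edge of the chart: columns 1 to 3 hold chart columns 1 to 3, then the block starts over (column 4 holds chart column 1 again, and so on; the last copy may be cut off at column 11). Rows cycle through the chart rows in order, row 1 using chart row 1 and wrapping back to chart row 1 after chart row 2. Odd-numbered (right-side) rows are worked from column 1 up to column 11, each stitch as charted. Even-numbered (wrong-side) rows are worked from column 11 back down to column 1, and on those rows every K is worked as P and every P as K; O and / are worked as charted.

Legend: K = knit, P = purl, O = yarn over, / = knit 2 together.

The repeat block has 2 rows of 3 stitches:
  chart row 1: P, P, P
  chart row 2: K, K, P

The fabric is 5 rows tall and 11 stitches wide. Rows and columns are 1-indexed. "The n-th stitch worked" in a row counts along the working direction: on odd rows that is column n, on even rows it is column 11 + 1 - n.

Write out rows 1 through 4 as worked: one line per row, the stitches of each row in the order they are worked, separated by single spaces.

Result:
P P P P P P P P P P P
P P K P P K P P K P P
P P P P P P P P P P P
P P K P P K P P K P P

Derivation:
Row 1: chart row 1, RS - tile across columns 1-11 and work as-is.
Row 2: chart row 2, WS - tiled (columns 1-11): K K P K K P K K P K K; work from column 11 back to 1 with K<->P swapped.
Row 3: chart row 1, RS - tile across columns 1-11 and work as-is.
Row 4: chart row 2, WS - tiled (columns 1-11): K K P K K P K K P K K; work from column 11 back to 1 with K<->P swapped.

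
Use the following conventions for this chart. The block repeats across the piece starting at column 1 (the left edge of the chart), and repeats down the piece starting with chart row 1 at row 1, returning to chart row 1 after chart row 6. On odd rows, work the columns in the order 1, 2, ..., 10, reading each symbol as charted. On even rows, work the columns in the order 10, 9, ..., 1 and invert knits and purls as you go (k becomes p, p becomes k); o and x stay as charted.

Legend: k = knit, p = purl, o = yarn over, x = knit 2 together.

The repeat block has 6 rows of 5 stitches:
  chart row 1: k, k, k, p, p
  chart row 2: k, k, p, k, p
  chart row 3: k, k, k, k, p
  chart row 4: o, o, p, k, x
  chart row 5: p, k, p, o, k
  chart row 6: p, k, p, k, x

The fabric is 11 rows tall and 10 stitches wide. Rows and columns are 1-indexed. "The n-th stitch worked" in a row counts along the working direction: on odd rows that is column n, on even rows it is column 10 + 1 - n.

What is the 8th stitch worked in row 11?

== STITCH ==
p

Derivation:
For row 11: chart row = ((11-1) mod 6) + 1 = 5; this is a RS (odd) row.
Chart row 5 tiled across columns 1-10: p k p o k p k p o k
RS row: no reversal, no swap; stitch n worked = column n.
Counting 8 along the worked row gives p.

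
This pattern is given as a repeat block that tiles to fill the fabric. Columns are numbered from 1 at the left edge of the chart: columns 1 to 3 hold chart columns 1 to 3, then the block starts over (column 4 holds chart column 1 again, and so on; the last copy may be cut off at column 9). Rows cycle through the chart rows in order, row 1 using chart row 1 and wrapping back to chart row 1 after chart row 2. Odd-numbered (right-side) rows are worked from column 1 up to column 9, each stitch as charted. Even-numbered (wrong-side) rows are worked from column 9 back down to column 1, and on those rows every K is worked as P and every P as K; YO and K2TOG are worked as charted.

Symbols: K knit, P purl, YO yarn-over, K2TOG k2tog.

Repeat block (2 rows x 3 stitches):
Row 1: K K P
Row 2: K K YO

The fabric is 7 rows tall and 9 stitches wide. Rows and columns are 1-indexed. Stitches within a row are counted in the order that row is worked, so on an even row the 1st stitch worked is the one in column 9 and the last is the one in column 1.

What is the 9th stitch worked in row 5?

Row 5 uses chart row ((5-1) mod 2)+1 = 1. Row 5 is odd, so RS.
Chart row 1 tiled across columns 1-9: K K P K K P K K P
Right side: take the tiled row as-is (worked left to right from column 1).
The 9th stitch worked is P.

Stitch:
P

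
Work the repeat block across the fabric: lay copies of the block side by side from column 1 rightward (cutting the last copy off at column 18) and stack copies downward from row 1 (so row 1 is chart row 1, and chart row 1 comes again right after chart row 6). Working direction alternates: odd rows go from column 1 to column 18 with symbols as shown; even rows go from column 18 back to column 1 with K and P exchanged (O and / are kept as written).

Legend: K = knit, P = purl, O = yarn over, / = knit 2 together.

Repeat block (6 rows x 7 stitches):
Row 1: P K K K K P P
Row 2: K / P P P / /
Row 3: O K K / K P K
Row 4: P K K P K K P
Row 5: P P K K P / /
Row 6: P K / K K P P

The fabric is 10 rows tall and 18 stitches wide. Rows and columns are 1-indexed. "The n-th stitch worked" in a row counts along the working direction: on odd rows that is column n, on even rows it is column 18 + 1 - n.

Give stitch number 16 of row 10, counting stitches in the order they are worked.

Stitch:
P

Derivation:
Row 10 uses chart row ((10-1) mod 6)+1 = 4. Row 10 is even, so WS.
Chart row 4 tiled across columns 1-18: P K K P K K P P K K P K K P P K K P
Wrong side: read the tiled row from column 18 down to 1 and exchange K with P (leave O, /).
Row 10 as worked: K P P K K P P K P P K K P P K P P K
Stitch 16 in working order -> P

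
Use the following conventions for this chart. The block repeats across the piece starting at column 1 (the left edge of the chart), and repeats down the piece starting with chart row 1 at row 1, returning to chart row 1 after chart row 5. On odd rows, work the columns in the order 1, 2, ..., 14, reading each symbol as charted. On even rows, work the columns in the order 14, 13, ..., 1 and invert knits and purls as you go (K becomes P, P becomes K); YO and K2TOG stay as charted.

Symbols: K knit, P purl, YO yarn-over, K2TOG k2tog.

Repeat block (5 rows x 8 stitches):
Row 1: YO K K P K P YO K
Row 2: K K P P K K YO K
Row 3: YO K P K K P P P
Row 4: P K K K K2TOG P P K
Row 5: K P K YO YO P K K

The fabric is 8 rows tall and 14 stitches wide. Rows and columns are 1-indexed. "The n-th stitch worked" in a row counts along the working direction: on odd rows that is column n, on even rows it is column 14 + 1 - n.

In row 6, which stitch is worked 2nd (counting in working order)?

Result:
P

Derivation:
For row 6: chart row = ((6-1) mod 5) + 1 = 1; this is a WS (even) row.
Chart row 1 tiled across columns 1-14: YO K K P K P YO K YO K K P K P
WS row: flip the tiled sequence (start at column 14) and apply K<->P; YO and K2TOG stay.
Row 6 as worked: K P K P P YO P YO K P K P P YO
Stitch 2 in working order -> P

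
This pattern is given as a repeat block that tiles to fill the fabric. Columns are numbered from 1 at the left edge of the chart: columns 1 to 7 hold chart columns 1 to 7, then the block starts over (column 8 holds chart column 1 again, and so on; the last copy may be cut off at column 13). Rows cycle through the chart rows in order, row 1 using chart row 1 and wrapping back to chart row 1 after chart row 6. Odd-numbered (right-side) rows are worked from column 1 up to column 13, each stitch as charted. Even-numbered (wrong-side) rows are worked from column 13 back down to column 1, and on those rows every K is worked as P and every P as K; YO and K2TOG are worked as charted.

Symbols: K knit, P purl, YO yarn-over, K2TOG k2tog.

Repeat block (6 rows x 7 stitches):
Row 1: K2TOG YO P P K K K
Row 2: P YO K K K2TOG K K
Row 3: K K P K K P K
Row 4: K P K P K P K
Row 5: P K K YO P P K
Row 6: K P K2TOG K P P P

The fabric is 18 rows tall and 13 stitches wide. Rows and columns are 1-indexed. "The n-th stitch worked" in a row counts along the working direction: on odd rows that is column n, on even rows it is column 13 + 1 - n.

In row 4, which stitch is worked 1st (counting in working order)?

Stitch:
K

Derivation:
Row 4: (4-1) mod 6 = 3, so use chart row 4. Even row -> WS.
Chart row 4 tiled across columns 1-13: K P K P K P K K P K P K P
Wrong side: read the tiled row from column 13 down to 1 and exchange K with P (leave YO, K2TOG).
Row 4 as worked: K P K P K P P K P K P K P
The 1st stitch worked is K.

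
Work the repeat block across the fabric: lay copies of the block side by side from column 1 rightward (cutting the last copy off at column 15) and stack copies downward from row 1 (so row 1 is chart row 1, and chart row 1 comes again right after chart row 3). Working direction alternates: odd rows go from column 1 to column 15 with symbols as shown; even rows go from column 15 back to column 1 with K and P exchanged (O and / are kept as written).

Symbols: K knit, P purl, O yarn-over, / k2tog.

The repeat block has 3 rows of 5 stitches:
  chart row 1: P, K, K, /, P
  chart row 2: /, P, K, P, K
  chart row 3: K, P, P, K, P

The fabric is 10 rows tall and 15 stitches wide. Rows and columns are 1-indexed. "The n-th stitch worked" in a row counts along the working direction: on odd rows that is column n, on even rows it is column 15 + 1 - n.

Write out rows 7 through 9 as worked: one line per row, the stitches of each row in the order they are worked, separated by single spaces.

Row 7: chart row 1, RS - tile across columns 1-15 and work as-is.
Row 8: chart row 2, WS - tiled (columns 1-15): / P K P K / P K P K / P K P K; work from column 15 back to 1 with K<->P swapped.
Row 9: chart row 3, RS - tile across columns 1-15 and work as-is.

Rows as worked:
P K K / P P K K / P P K K / P
P K P K / P K P K / P K P K /
K P P K P K P P K P K P P K P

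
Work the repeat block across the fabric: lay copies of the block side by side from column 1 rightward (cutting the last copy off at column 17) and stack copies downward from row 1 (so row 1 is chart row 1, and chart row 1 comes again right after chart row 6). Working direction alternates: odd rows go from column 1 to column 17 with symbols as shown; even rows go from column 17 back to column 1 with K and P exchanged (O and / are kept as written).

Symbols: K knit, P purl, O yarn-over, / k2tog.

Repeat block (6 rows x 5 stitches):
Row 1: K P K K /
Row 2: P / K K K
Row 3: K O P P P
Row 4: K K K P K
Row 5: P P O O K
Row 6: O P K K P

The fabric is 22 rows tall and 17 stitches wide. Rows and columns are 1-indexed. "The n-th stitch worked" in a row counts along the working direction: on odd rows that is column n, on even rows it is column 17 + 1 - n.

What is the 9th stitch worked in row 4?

Stitch:
K

Derivation:
For row 4: chart row = ((4-1) mod 6) + 1 = 4; this is a WS (even) row.
Chart row 4 tiled across columns 1-17: K K K P K K K K P K K K K P K K K
WS: work from column 17 back to column 1 (reverse the tiled row), swapping K<->P (O and / unchanged).
Row 4 as worked: P P P K P P P P K P P P P K P P P
The 9th stitch worked is K.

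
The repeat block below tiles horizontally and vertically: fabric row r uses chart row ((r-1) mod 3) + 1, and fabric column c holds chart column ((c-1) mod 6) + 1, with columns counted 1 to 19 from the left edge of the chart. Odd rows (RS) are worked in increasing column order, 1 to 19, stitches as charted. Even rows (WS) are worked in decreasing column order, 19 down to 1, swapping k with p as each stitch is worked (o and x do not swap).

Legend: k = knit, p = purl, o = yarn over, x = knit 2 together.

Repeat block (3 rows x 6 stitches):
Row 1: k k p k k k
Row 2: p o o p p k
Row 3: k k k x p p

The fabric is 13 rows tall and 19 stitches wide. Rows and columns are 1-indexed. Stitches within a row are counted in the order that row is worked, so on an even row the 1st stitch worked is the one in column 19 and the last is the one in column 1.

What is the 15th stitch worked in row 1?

Row 1: (1-1) mod 3 = 0, so use chart row 1. Odd row -> RS.
Chart row 1 tiled across columns 1-19: k k p k k k k k p k k k k k p k k k k
RS row: no reversal, no swap; stitch n worked = column n.
The 15th stitch worked is p.

Stitch:
p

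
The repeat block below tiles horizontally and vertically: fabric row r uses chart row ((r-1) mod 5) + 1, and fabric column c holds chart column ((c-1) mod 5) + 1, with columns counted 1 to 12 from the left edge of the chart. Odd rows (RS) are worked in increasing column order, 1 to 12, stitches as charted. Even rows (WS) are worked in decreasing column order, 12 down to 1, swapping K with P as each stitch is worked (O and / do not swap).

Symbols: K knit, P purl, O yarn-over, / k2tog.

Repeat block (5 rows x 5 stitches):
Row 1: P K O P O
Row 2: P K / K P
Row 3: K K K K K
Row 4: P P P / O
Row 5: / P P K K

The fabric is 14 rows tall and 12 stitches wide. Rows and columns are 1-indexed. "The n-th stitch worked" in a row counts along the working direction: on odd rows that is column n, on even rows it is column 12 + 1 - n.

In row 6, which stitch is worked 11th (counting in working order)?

Row 6 uses chart row ((6-1) mod 5)+1 = 1. Row 6 is even, so WS.
Chart row 1 tiled across columns 1-12: P K O P O P K O P O P K
WS: work from column 12 back to column 1 (reverse the tiled row), swapping K<->P (O and / unchanged).
Row 6 as worked: P K O K O P K O K O P K
Stitch 11 in working order -> P

Stitch:
P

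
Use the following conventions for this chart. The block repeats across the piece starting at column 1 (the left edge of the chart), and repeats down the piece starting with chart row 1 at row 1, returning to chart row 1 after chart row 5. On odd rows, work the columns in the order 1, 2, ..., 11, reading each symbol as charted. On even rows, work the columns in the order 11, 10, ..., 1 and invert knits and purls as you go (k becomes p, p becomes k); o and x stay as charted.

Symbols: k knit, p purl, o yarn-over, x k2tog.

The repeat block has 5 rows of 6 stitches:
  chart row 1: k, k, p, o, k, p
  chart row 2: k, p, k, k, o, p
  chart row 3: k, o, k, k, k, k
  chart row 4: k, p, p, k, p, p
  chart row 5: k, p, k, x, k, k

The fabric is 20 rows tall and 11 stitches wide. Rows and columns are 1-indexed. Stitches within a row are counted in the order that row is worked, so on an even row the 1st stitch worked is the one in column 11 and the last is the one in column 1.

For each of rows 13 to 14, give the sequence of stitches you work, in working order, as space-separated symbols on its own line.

== ROWS AS WORKED ==
k o k k k k k o k k k
k p k k p k k p k k p

Derivation:
Row 13: chart row 3, RS - tile across columns 1-11 and work as-is.
Row 14: chart row 4, WS - tiled (columns 1-11): k p p k p p k p p k p; work from column 11 back to 1 with k<->p swapped.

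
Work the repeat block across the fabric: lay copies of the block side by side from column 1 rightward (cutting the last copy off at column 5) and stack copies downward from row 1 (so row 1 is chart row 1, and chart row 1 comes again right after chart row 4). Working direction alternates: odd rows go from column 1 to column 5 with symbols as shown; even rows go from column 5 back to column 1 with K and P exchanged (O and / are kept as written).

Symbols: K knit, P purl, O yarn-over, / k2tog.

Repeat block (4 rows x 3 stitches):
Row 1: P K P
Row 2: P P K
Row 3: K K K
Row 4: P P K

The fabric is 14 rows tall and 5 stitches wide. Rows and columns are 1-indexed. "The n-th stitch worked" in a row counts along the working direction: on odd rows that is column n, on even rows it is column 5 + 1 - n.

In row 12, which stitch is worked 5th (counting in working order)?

Row 12 uses chart row ((12-1) mod 4)+1 = 4. Row 12 is even, so WS.
Chart row 4 tiled across columns 1-5: P P K P P
Wrong side: read the tiled row from column 5 down to 1 and exchange K with P (leave O, /).
Row 12 as worked: K K P K K
The 5th stitch worked is K.

Stitch:
K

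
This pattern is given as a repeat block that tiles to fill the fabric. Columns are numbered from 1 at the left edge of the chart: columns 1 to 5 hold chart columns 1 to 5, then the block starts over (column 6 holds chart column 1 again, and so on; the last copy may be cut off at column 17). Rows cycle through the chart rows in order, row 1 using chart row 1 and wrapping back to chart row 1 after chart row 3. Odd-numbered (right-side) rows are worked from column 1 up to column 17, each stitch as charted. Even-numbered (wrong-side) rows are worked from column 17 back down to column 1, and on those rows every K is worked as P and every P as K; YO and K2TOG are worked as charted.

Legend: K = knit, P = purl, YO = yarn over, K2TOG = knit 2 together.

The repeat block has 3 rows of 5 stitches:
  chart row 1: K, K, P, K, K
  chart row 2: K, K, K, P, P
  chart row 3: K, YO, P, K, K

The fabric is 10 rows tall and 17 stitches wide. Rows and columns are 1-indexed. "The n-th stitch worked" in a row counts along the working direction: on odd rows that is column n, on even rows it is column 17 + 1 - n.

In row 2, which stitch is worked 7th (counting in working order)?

Result:
P

Derivation:
Row 2: (2-1) mod 3 = 1, so use chart row 2. Even row -> WS.
Chart row 2 tiled across columns 1-17: K K K P P K K K P P K K K P P K K
WS: work from column 17 back to column 1 (reverse the tiled row), swapping K<->P (YO and K2TOG unchanged).
Row 2 as worked: P P K K P P P K K P P P K K P P P
Counting 7 along the worked row gives P.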